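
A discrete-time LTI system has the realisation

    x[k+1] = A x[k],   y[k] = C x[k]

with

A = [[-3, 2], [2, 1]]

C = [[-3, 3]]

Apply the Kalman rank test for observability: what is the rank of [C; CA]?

CA = [[15, -3]]
Observability matrix O = [C; CA] = [[-3, 3], [15, -3]]
det(O) = (-3)·(-3) - 3·15 = 9 - 45 = -36 ≠ 0, so rank(O) = 2.
rank(O) = 2 = n, so the pair (A, C) is completely observable.

2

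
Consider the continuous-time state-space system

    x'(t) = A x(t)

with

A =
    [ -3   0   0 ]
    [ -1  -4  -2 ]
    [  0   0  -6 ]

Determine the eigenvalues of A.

det(sI - A) = s^3 - (tr A)s^2 + (M11 + M22 + M33)s - det A, where Mii is the 2×2 principal minor of A obtained by deleting row i and column i.
tr A = (-3) + (-4) + (-6) = -13; M11 = (-4)·(-6) - (-2)·0 = 24 - 0 = 24; M22 = (-3)·(-6) - 0·0 = 18 - 0 = 18; M33 = (-3)·(-4) - 0·(-1) = 12 - 0 = 12; sum of minors = 54.
det A = (-3)·((-4)·(-6) - (-2)·0) - 0·((-1)·(-6) - (-2)·0) + 0·((-1)·0 - (-4)·0) = (-3)·24 - 0·6 + 0·0 = -72.
So p(s) = det(sI - A) = s^3 + 13s^2 + 54s + 72.
Rational-root test: any integer root divides 72. Testing small divisors, s = -3 works: p(-3) = -27 + 117 + (-162) + 72 = 0, so (s + 3) is a factor.
Dividing, p(s) = (s + 3)(s^2 + 10s + 24).
Factor s^2 + 10s + 24: two numbers with sum -10 and product 24 are -4 and -6, so s^2 + 10s + 24 = (s + 4)(s + 6).
Hence p(s) = (s + 3) (s + 4) (s + 6), with roots -6, -4, -3.
All eigenvalues have negative real part, so the system is asymptotically stable.

-6, -4, -3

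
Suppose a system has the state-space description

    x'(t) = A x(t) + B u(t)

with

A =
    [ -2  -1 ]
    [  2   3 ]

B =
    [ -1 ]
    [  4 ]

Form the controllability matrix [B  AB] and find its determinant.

-2

AB = [[-2], [10]]
Controllability matrix C = [B  AB] = [[-1, -2], [4, 10]]
det(C) = (-1)·10 - (-2)·4 = -10 - (-8) = -2
Since det(C) ≠ 0, rank(C) = 2 and the system is completely controllable.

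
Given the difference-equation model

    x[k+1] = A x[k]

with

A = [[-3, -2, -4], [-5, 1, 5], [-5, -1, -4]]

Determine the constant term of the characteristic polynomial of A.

Expand det(zI - A) for the 3×3 matrix.
p(z) = z^3 + 6z^2 - 20z - 47.
(Check: constant term = det(-A) = (-1)^3 det A = -47; coefficient of z^2 = -tr A = 6.)
The constant term is -47.

-47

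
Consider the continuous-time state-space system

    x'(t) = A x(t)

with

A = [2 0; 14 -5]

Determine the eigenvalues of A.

det(sI - A) = s^2 - (tr A)s + det A, with tr A = 2 + (-5) = -3 and det A = 2·(-5) - 0·14 = -10 - 0 = -10.
So p(s) = det(sI - A) = s^2 + 3s - 10.
Factor s^2 + 3s - 10: two numbers with sum -3 and product -10 are 2 and -5, so s^2 + 3s - 10 = (s - 2)(s + 5).
Hence p(s) = (s - 2) (s + 5), with roots -5, 2.
At least one eigenvalue has non-negative real part, so the system is not asymptotically stable.

-5, 2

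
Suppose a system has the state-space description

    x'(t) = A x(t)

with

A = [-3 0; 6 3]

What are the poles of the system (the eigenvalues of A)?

det(sI - A) = s^2 - (tr A)s + det A, with tr A = (-3) + 3 = 0 and det A = (-3)·3 - 0·6 = -9 - 0 = -9.
So p(s) = det(sI - A) = s^2 - 9.
Factor s^2 - 9: two numbers with sum 0 and product -9 are 3 and -3, so s^2 - 9 = (s - 3)(s + 3).
Hence p(s) = (s - 3) (s + 3), with roots -3, 3.
At least one eigenvalue has non-negative real part, so the system is not asymptotically stable.

-3, 3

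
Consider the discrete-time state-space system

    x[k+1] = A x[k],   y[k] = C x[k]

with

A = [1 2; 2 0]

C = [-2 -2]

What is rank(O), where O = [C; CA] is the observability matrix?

CA = [[-6, -4]]
Observability matrix O = [C; CA] = [[-2, -2], [-6, -4]]
det(O) = (-2)·(-4) - (-2)·(-6) = 8 - 12 = -4 ≠ 0, so rank(O) = 2.
rank(O) = 2 = n, so the pair (A, C) is completely observable.

2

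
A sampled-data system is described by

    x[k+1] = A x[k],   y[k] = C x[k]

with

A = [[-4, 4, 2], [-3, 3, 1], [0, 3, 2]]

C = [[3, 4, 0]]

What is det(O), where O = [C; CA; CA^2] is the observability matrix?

108

CA = [[-24, 24, 10]]
CA^2 = [[24, 6, -4]]
Observability matrix O = [C; CA; CA^2] = [[3, 4, 0], [-24, 24, 10], [24, 6, -4]]
Expanding along the first row, det(O) = 3·(24·(-4) - 10·6) - 4·((-24)·(-4) - 10·24) + 0·((-24)·6 - 24·24) = 3·(-156) - 4·(-144) + 0·(-720) = 108
Since det(O) ≠ 0, rank(O) = 3 and the system is completely observable.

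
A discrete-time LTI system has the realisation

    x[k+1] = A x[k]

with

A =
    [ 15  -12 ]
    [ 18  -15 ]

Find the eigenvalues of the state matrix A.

-3, 3

det(zI - A) = z^2 - (tr A)z + det A, with tr A = 15 + (-15) = 0 and det A = 15·(-15) - (-12)·18 = -225 - (-216) = -9.
So p(z) = det(zI - A) = z^2 - 9.
Factor z^2 - 9: two numbers with sum 0 and product -9 are 3 and -3, so z^2 - 9 = (z - 3)(z + 3).
Hence p(z) = (z - 3) (z + 3), with roots -3, 3.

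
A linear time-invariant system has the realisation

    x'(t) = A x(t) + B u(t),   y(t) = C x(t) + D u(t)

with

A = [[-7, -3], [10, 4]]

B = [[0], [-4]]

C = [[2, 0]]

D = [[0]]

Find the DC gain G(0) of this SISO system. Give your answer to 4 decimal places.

G(0) = C(-A)^{-1}B + D = -C A^{-1} B + D.
det A = 2, so A^{-1} = (1/2)·adj(A) = [[2, 3/2], [-5, -7/2]]
A^{-1} B = [-6, 14]^T
C A^{-1} B = -12
G(0) = D - C A^{-1} B = 0 - (-12) = 12

12.0000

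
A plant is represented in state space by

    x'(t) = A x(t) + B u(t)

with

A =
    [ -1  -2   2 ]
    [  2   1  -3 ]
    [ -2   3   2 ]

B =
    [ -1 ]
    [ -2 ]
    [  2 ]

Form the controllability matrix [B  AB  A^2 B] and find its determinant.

-980

AB = [[9], [-10], [0]]
A^2B = [[11], [8], [-48]]
Controllability matrix C = [B  AB  A^2B] = [[-1, 9, 11], [-2, -10, 8], [2, 0, -48]]
Expanding along the first row, det(C) = (-1)·((-10)·(-48) - 8·0) - 9·((-2)·(-48) - 8·2) + 11·((-2)·0 - (-10)·2) = (-1)·480 - 9·80 + 11·20 = -980
Since det(C) ≠ 0, rank(C) = 3 and the system is completely controllable.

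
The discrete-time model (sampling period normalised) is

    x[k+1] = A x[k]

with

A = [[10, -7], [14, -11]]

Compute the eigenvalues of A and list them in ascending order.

-4, 3

det(zI - A) = z^2 - (tr A)z + det A, with tr A = 10 + (-11) = -1 and det A = 10·(-11) - (-7)·14 = -110 - (-98) = -12.
So p(z) = det(zI - A) = z^2 + z - 12.
Factor z^2 + z - 12: two numbers with sum -1 and product -12 are 3 and -4, so z^2 + z - 12 = (z - 3)(z + 4).
Hence p(z) = (z - 3) (z + 4), with roots -4, 3.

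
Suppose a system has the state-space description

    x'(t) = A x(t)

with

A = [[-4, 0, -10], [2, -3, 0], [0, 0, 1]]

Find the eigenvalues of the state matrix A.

det(sI - A) = s^3 - (tr A)s^2 + (M11 + M22 + M33)s - det A, where Mii is the 2×2 principal minor of A obtained by deleting row i and column i.
tr A = (-4) + (-3) + 1 = -6; M11 = (-3)·1 - 0·0 = -3 - 0 = -3; M22 = (-4)·1 - (-10)·0 = -4 - 0 = -4; M33 = (-4)·(-3) - 0·2 = 12 - 0 = 12; sum of minors = 5.
det A = (-4)·((-3)·1 - 0·0) - 0·(2·1 - 0·0) + (-10)·(2·0 - (-3)·0) = (-4)·(-3) - 0·2 + (-10)·0 = 12.
So p(s) = det(sI - A) = s^3 + 6s^2 + 5s - 12.
Rational-root test: any integer root divides -12. Testing small divisors, s = 1 works: p(1) = 1 + 6 + 5 + (-12) = 0, so (s - 1) is a factor.
Dividing, p(s) = (s - 1)(s^2 + 7s + 12).
Factor s^2 + 7s + 12: two numbers with sum -7 and product 12 are -3 and -4, so s^2 + 7s + 12 = (s + 3)(s + 4).
Hence p(s) = (s - 1) (s + 3) (s + 4), with roots -4, -3, 1.
At least one eigenvalue has non-negative real part, so the system is not asymptotically stable.

-4, -3, 1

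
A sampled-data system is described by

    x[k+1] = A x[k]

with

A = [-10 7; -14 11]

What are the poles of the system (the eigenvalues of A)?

det(zI - A) = z^2 - (tr A)z + det A, with tr A = (-10) + 11 = 1 and det A = (-10)·11 - 7·(-14) = -110 - (-98) = -12.
So p(z) = det(zI - A) = z^2 - z - 12.
Factor z^2 - z - 12: two numbers with sum 1 and product -12 are 4 and -3, so z^2 - z - 12 = (z - 4)(z + 3).
Hence p(z) = (z - 4) (z + 3), with roots -3, 4.

-3, 4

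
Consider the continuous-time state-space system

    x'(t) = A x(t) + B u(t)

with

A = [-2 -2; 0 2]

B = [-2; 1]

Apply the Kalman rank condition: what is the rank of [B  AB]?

2

AB = [[2], [2]]
Controllability matrix C = [B  AB] = [[-2, 2], [1, 2]]
det(C) = (-2)·2 - 2·1 = -4 - 2 = -6 ≠ 0, so rank(C) = 2.
rank(C) = 2 = n, so the pair (A, B) is completely controllable.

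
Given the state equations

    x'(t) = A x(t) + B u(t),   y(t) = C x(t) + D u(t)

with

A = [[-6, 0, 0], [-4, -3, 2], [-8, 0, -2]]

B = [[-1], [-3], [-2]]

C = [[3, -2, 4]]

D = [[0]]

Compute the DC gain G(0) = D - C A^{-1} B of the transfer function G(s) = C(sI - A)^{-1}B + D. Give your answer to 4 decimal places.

G(0) = C(-A)^{-1}B + D = -C A^{-1} B + D.
det A = -36, so A^{-1} = (1/-36)·adj(A) = [[-1/6, 0, 0], [2/3, -1/3, -1/3], [2/3, 0, -1/2]]
A^{-1} B = [1/6, 1, 1/3]^T
C A^{-1} B = -1/6
G(0) = D - C A^{-1} B = 0 - (-1/6) = 1/6 ≈ 0.1667

0.1667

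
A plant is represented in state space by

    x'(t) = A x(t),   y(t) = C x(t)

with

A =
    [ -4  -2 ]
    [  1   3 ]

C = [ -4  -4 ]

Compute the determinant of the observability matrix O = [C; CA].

CA = [[12, -4]]
Observability matrix O = [C; CA] = [[-4, -4], [12, -4]]
det(O) = (-4)·(-4) - (-4)·12 = 16 - (-48) = 64
Since det(O) ≠ 0, rank(O) = 2 and the system is completely observable.

64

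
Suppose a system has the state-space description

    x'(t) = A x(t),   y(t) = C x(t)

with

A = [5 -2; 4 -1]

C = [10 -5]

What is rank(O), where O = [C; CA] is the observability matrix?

1

CA = [[30, -15]]
Observability matrix O = [C; CA] = [[10, -5], [30, -15]]
Every row of O is a scalar multiple of row 1 = [10, -5] (multipliers 1, 3), so the rows span a one-dimensional space.
O ≠ 0, hence rank(O) = 1.
rank(O) = 1 < n = 2, so the pair (A, C) is not completely observable.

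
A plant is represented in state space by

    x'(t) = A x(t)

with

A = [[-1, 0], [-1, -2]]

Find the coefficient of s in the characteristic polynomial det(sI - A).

3

For a 2×2 matrix, det(sI - A) = s^2 - (tr A)s + det A.
tr A = -3, det A = 2.
So p(s) = s^2 + 3s + 2.
The coefficient of s is 3.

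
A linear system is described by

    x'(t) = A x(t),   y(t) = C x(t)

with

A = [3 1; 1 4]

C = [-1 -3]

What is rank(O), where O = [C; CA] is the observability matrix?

CA = [[-6, -13]]
Observability matrix O = [C; CA] = [[-1, -3], [-6, -13]]
det(O) = (-1)·(-13) - (-3)·(-6) = 13 - 18 = -5 ≠ 0, so rank(O) = 2.
rank(O) = 2 = n, so the pair (A, C) is completely observable.

2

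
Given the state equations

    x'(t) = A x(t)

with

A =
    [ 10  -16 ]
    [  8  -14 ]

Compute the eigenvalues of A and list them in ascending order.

-6, 2

det(sI - A) = s^2 - (tr A)s + det A, with tr A = 10 + (-14) = -4 and det A = 10·(-14) - (-16)·8 = -140 - (-128) = -12.
So p(s) = det(sI - A) = s^2 + 4s - 12.
Factor s^2 + 4s - 12: two numbers with sum -4 and product -12 are 2 and -6, so s^2 + 4s - 12 = (s - 2)(s + 6).
Hence p(s) = (s - 2) (s + 6), with roots -6, 2.
At least one eigenvalue has non-negative real part, so the system is not asymptotically stable.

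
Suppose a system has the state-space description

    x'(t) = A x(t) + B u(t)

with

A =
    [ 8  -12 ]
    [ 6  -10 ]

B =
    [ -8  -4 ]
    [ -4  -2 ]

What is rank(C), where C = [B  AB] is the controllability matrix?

AB = [[-16, -8], [-8, -4]]
Controllability matrix C = [B  AB] = [[-8, -4, -16, -8], [-4, -2, -8, -4]]
Every column of C is a scalar multiple of column 1 = [-8, -4] (multipliers 1, 1/2, 2, 1), so the columns span a one-dimensional space.
C ≠ 0, hence rank(C) = 1.
rank(C) = 1 < n = 2, so the pair (A, B) is not completely controllable.

1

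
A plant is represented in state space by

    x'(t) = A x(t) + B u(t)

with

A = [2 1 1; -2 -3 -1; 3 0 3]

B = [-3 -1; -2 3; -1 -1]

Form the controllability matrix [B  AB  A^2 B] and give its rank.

3

AB = [[-9, 0], [13, -6], [-12, -6]]
A^2B = [[-17, -12], [-9, 24], [-63, -18]]
Controllability matrix C = [B  AB  A^2B] = [[-3, -1, -9, 0, -17, -12], [-2, 3, 13, -6, -9, 24], [-1, -1, -12, -6, -63, -18]]
Take the 3×3 submatrix of C formed by columns 1, 2, 3: [[-3, -1, -9], [-2, 3, 13], [-1, -1, -12]]. Its determinant is (-3)·(3·(-12) - 13·(-1)) - (-1)·((-2)·(-12) - 13·(-1)) + (-9)·((-2)·(-1) - 3·(-1)) = (-3)·(-23) - (-1)·37 + (-9)·5 = 61 ≠ 0.
So rank(C) ≥ 3; since C has 3 rows, rank(C) = 3.
rank(C) = 3 = n, so the pair (A, B) is completely controllable.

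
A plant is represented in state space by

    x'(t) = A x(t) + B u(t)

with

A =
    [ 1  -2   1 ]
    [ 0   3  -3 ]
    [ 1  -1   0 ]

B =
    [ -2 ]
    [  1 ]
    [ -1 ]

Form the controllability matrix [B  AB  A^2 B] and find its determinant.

AB = [[-5], [6], [-3]]
A^2B = [[-20], [27], [-11]]
Controllability matrix C = [B  AB  A^2B] = [[-2, -5, -20], [1, 6, 27], [-1, -3, -11]]
Expanding along the first row, det(C) = (-2)·(6·(-11) - 27·(-3)) - (-5)·(1·(-11) - 27·(-1)) + (-20)·(1·(-3) - 6·(-1)) = (-2)·15 - (-5)·16 + (-20)·3 = -10
Since det(C) ≠ 0, rank(C) = 3 and the system is completely controllable.

-10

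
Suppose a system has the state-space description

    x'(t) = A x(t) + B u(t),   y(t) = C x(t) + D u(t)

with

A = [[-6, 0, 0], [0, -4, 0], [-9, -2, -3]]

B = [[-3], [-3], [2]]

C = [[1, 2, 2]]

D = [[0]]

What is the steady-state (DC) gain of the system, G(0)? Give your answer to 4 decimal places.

G(0) = C(-A)^{-1}B + D = -C A^{-1} B + D.
det A = -72, so A^{-1} = (1/-72)·adj(A) = [[-1/6, 0, 0], [0, -1/4, 0], [1/2, 1/6, -1/3]]
A^{-1} B = [1/2, 3/4, -8/3]^T
C A^{-1} B = -10/3
G(0) = D - C A^{-1} B = 0 - (-10/3) = 10/3 ≈ 3.3333

3.3333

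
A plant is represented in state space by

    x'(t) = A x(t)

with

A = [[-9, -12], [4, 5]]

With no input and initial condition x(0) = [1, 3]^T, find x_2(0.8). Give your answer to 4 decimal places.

5.2927

det(sI - A) = s^2 - (tr A)s + det A, with tr A = (-9) + 5 = -4 and det A = (-9)·5 - (-12)·4 = -45 - (-48) = 3.
So p(s) = det(sI - A) = s^2 + 4s + 3.
Factor s^2 + 4s + 3: two numbers with sum -4 and product 3 are -1 and -3, so s^2 + 4s + 3 = (s + 1)(s + 3).
Hence p(s) = (s + 1) (s + 3), with roots -3, -1.
The eigenvalues -3, -1 are distinct and real, so A is diagonalisable and x(t) = e^{At} x(0) = V diag(e^{λ_i t}) V^{-1} x(0), where the columns of V are the eigenvectors.
λ = -3: A - (-3)I = [[-6, -12], [4, 8]]. Row 1 gives (-6)·v1 + (-12)·v2 = 0, so take v_1 = [-2, 1]^T.
λ = -1: A - (-1)I = [[-8, -12], [4, 6]]. Row 1 gives (-8)·v1 + (-12)·v2 = 0, so take v_2 = [-3, 2]^T.
V = [v_1 v_2] = [[-2, -3], [1, 2]] has det V = -1, so V^{-1} = adj(V)/det V = [[-2, -3], [1, 2]].
Modal coordinates z(0) = V^{-1} x(0): (-2)·1 + (-3)·3 = -11; 1·1 + 2·3 = 7; so z(0) = [-11, 7]^T.
x_2(t) = Σ_i (v_i)_2 · z_i(0) · e^{λ_i t} (row 2 of V times the modal terms).
x_2(0.8) = 1·(-11)·e^{-3·0.8} + 2·7·e^{-1·0.8} = (-11)·0.090718 + 14·0.449329 = 5.2927.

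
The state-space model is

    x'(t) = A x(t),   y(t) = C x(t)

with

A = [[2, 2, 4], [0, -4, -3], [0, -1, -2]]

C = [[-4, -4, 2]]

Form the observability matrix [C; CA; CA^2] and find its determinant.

CA = [[-8, 6, -8]]
CA^2 = [[-16, -32, -34]]
Observability matrix O = [C; CA; CA^2] = [[-4, -4, 2], [-8, 6, -8], [-16, -32, -34]]
Expanding along the first row, det(O) = (-4)·(6·(-34) - (-8)·(-32)) - (-4)·((-8)·(-34) - (-8)·(-16)) + 2·((-8)·(-32) - 6·(-16)) = (-4)·(-460) - (-4)·144 + 2·352 = 3120
Since det(O) ≠ 0, rank(O) = 3 and the system is completely observable.

3120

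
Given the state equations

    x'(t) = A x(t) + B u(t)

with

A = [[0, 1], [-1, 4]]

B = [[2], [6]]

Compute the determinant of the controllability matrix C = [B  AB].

AB = [[6], [22]]
Controllability matrix C = [B  AB] = [[2, 6], [6, 22]]
det(C) = 2·22 - 6·6 = 44 - 36 = 8
Since det(C) ≠ 0, rank(C) = 2 and the system is completely controllable.

8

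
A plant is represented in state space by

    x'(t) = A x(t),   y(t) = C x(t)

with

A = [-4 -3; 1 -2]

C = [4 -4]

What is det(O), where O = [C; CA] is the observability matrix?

-96

CA = [[-20, -4]]
Observability matrix O = [C; CA] = [[4, -4], [-20, -4]]
det(O) = 4·(-4) - (-4)·(-20) = -16 - 80 = -96
Since det(O) ≠ 0, rank(O) = 2 and the system is completely observable.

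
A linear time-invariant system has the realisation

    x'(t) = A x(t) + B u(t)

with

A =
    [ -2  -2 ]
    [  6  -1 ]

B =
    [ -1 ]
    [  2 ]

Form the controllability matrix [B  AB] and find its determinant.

12

AB = [[-2], [-8]]
Controllability matrix C = [B  AB] = [[-1, -2], [2, -8]]
det(C) = (-1)·(-8) - (-2)·2 = 8 - (-4) = 12
Since det(C) ≠ 0, rank(C) = 2 and the system is completely controllable.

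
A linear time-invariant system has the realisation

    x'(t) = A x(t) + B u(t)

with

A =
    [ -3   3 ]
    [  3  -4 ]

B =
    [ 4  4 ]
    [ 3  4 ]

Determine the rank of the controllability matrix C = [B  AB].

2

AB = [[-3, 0], [0, -4]]
Controllability matrix C = [B  AB] = [[4, 4, -3, 0], [3, 4, 0, -4]]
Take the 2×2 submatrix of C formed by columns 1, 2: [[4, 4], [3, 4]]. Its determinant is 4·4 - 4·3 = 16 - 12 = 4 ≠ 0.
So rank(C) ≥ 2; since C has 2 rows, rank(C) = 2.
rank(C) = 2 = n, so the pair (A, B) is completely controllable.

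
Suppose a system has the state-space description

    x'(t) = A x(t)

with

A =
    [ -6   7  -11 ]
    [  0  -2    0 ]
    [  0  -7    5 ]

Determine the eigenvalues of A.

-6, -2, 5

det(sI - A) = s^3 - (tr A)s^2 + (M11 + M22 + M33)s - det A, where Mii is the 2×2 principal minor of A obtained by deleting row i and column i.
tr A = (-6) + (-2) + 5 = -3; M11 = (-2)·5 - 0·(-7) = -10 - 0 = -10; M22 = (-6)·5 - (-11)·0 = -30 - 0 = -30; M33 = (-6)·(-2) - 7·0 = 12 - 0 = 12; sum of minors = -28.
det A = (-6)·((-2)·5 - 0·(-7)) - 7·(0·5 - 0·0) + (-11)·(0·(-7) - (-2)·0) = (-6)·(-10) - 7·0 + (-11)·0 = 60.
So p(s) = det(sI - A) = s^3 + 3s^2 - 28s - 60.
Rational-root test: any integer root divides -60. Testing small divisors, s = -2 works: p(-2) = -8 + 12 + 56 + (-60) = 0, so (s + 2) is a factor.
Dividing, p(s) = (s + 2)(s^2 + s - 30).
Factor s^2 + s - 30: two numbers with sum -1 and product -30 are 5 and -6, so s^2 + s - 30 = (s - 5)(s + 6).
Hence p(s) = (s - 5) (s + 2) (s + 6), with roots -6, -2, 5.
At least one eigenvalue has non-negative real part, so the system is not asymptotically stable.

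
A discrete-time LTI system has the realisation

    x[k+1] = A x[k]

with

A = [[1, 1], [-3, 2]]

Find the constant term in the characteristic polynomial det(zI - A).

5

For a 2×2 matrix, det(zI - A) = z^2 - (tr A)z + det A.
tr A = 3, det A = 5.
So p(z) = z^2 - 3z + 5.
The constant term is 5.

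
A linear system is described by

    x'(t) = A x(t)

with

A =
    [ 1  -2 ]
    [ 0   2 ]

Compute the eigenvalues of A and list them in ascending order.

1, 2

det(sI - A) = s^2 - (tr A)s + det A, with tr A = 1 + 2 = 3 and det A = 1·2 - (-2)·0 = 2 - 0 = 2.
So p(s) = det(sI - A) = s^2 - 3s + 2.
Factor s^2 - 3s + 2: two numbers with sum 3 and product 2 are 2 and 1, so s^2 - 3s + 2 = (s - 2)(s - 1).
Hence p(s) = (s - 2) (s - 1), with roots 1, 2.
At least one eigenvalue has non-negative real part, so the system is not asymptotically stable.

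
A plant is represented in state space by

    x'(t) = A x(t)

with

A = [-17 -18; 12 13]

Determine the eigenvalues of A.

-5, 1

det(sI - A) = s^2 - (tr A)s + det A, with tr A = (-17) + 13 = -4 and det A = (-17)·13 - (-18)·12 = -221 - (-216) = -5.
So p(s) = det(sI - A) = s^2 + 4s - 5.
Factor s^2 + 4s - 5: two numbers with sum -4 and product -5 are 1 and -5, so s^2 + 4s - 5 = (s - 1)(s + 5).
Hence p(s) = (s - 1) (s + 5), with roots -5, 1.
At least one eigenvalue has non-negative real part, so the system is not asymptotically stable.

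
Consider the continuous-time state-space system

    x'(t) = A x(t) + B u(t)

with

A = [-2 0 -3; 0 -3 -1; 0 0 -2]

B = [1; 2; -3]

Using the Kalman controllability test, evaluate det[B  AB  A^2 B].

AB = [[7], [-3], [6]]
A^2B = [[-32], [3], [-12]]
Controllability matrix C = [B  AB  A^2B] = [[1, 7, -32], [2, -3, 3], [-3, 6, -12]]
Expanding along the first row, det(C) = 1·((-3)·(-12) - 3·6) - 7·(2·(-12) - 3·(-3)) + (-32)·(2·6 - (-3)·(-3)) = 1·18 - 7·(-15) + (-32)·3 = 27
Since det(C) ≠ 0, rank(C) = 3 and the system is completely controllable.

27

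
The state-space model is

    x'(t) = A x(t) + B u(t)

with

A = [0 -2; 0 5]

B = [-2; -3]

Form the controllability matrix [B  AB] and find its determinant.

48

AB = [[6], [-15]]
Controllability matrix C = [B  AB] = [[-2, 6], [-3, -15]]
det(C) = (-2)·(-15) - 6·(-3) = 30 - (-18) = 48
Since det(C) ≠ 0, rank(C) = 2 and the system is completely controllable.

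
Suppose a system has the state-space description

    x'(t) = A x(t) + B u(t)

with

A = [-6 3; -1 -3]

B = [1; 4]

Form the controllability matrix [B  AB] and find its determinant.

-37

AB = [[6], [-13]]
Controllability matrix C = [B  AB] = [[1, 6], [4, -13]]
det(C) = 1·(-13) - 6·4 = -13 - 24 = -37
Since det(C) ≠ 0, rank(C) = 2 and the system is completely controllable.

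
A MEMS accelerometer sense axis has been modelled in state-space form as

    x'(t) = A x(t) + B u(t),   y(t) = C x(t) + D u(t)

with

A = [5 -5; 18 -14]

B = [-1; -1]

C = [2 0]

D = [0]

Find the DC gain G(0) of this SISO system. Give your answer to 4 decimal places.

G(0) = C(-A)^{-1}B + D = -C A^{-1} B + D.
det A = 20, so A^{-1} = (1/20)·adj(A) = [[-7/10, 1/4], [-9/10, 1/4]]
A^{-1} B = [9/20, 13/20]^T
C A^{-1} B = 9/10
G(0) = D - C A^{-1} B = 0 - (9/10) = -9/10 ≈ -0.9000

-0.9000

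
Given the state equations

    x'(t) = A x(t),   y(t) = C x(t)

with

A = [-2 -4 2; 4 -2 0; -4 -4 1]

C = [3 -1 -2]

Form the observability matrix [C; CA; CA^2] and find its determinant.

192

CA = [[-2, -2, 4]]
CA^2 = [[-20, -4, 0]]
Observability matrix O = [C; CA; CA^2] = [[3, -1, -2], [-2, -2, 4], [-20, -4, 0]]
Expanding along the first row, det(O) = 3·((-2)·0 - 4·(-4)) - (-1)·((-2)·0 - 4·(-20)) + (-2)·((-2)·(-4) - (-2)·(-20)) = 3·16 - (-1)·80 + (-2)·(-32) = 192
Since det(O) ≠ 0, rank(O) = 3 and the system is completely observable.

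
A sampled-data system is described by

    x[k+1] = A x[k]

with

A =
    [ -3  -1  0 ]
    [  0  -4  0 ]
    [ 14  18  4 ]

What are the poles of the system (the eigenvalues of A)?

det(zI - A) = z^3 - (tr A)z^2 + (M11 + M22 + M33)z - det A, where Mii is the 2×2 principal minor of A obtained by deleting row i and column i.
tr A = (-3) + (-4) + 4 = -3; M11 = (-4)·4 - 0·18 = -16 - 0 = -16; M22 = (-3)·4 - 0·14 = -12 - 0 = -12; M33 = (-3)·(-4) - (-1)·0 = 12 - 0 = 12; sum of minors = -16.
det A = (-3)·((-4)·4 - 0·18) - (-1)·(0·4 - 0·14) + 0·(0·18 - (-4)·14) = (-3)·(-16) - (-1)·0 + 0·56 = 48.
So p(z) = det(zI - A) = z^3 + 3z^2 - 16z - 48.
Rational-root test: any integer root divides -48. Testing small divisors, z = -3 works: p(-3) = -27 + 27 + 48 + (-48) = 0, so (z + 3) is a factor.
Dividing, p(z) = (z + 3)(z^2 - 16).
Factor z^2 - 16: two numbers with sum 0 and product -16 are 4 and -4, so z^2 - 16 = (z - 4)(z + 4).
Hence p(z) = (z - 4) (z + 3) (z + 4), with roots -4, -3, 4.

-4, -3, 4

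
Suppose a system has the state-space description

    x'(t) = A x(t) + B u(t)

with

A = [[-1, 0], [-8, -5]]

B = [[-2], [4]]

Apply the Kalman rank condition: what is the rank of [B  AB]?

AB = [[2], [-4]]
Controllability matrix C = [B  AB] = [[-2, 2], [4, -4]]
Every column of C is a scalar multiple of column 1 = [-2, 4] (multipliers 1, -1), so the columns span a one-dimensional space.
C ≠ 0, hence rank(C) = 1.
rank(C) = 1 < n = 2, so the pair (A, B) is not completely controllable.

1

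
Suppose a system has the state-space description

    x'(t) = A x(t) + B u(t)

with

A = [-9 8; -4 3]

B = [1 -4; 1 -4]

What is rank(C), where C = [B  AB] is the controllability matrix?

AB = [[-1, 4], [-1, 4]]
Controllability matrix C = [B  AB] = [[1, -4, -1, 4], [1, -4, -1, 4]]
Every column of C is a scalar multiple of column 1 = [1, 1] (multipliers 1, -4, -1, 4), so the columns span a one-dimensional space.
C ≠ 0, hence rank(C) = 1.
rank(C) = 1 < n = 2, so the pair (A, B) is not completely controllable.

1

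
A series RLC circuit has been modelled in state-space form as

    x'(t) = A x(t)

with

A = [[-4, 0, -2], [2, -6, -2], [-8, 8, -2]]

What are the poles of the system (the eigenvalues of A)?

-6, -4, -2

det(sI - A) = s^3 - (tr A)s^2 + (M11 + M22 + M33)s - det A, where Mii is the 2×2 principal minor of A obtained by deleting row i and column i.
tr A = (-4) + (-6) + (-2) = -12; M11 = (-6)·(-2) - (-2)·8 = 12 - (-16) = 28; M22 = (-4)·(-2) - (-2)·(-8) = 8 - 16 = -8; M33 = (-4)·(-6) - 0·2 = 24 - 0 = 24; sum of minors = 44.
det A = (-4)·((-6)·(-2) - (-2)·8) - 0·(2·(-2) - (-2)·(-8)) + (-2)·(2·8 - (-6)·(-8)) = (-4)·28 - 0·(-20) + (-2)·(-32) = -48.
So p(s) = det(sI - A) = s^3 + 12s^2 + 44s + 48.
Rational-root test: any integer root divides 48. Testing small divisors, s = -2 works: p(-2) = -8 + 48 + (-88) + 48 = 0, so (s + 2) is a factor.
Dividing, p(s) = (s + 2)(s^2 + 10s + 24).
Factor s^2 + 10s + 24: two numbers with sum -10 and product 24 are -4 and -6, so s^2 + 10s + 24 = (s + 4)(s + 6).
Hence p(s) = (s + 2) (s + 4) (s + 6), with roots -6, -4, -2.
All eigenvalues have negative real part, so the system is asymptotically stable.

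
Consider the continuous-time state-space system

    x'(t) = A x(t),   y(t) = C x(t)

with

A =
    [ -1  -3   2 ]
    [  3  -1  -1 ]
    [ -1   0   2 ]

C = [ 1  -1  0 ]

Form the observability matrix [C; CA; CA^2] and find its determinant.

CA = [[-4, -2, 3]]
CA^2 = [[-5, 14, 0]]
Observability matrix O = [C; CA; CA^2] = [[1, -1, 0], [-4, -2, 3], [-5, 14, 0]]
Expanding along the first row, det(O) = 1·((-2)·0 - 3·14) - (-1)·((-4)·0 - 3·(-5)) + 0·((-4)·14 - (-2)·(-5)) = 1·(-42) - (-1)·15 + 0·(-66) = -27
Since det(O) ≠ 0, rank(O) = 3 and the system is completely observable.

-27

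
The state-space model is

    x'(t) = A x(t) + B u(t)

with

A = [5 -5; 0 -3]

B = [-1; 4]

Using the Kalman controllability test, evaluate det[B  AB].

AB = [[-25], [-12]]
Controllability matrix C = [B  AB] = [[-1, -25], [4, -12]]
det(C) = (-1)·(-12) - (-25)·4 = 12 - (-100) = 112
Since det(C) ≠ 0, rank(C) = 2 and the system is completely controllable.

112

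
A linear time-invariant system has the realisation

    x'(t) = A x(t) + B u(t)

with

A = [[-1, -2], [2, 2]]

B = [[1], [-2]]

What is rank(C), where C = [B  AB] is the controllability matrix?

AB = [[3], [-2]]
Controllability matrix C = [B  AB] = [[1, 3], [-2, -2]]
det(C) = 1·(-2) - 3·(-2) = -2 - (-6) = 4 ≠ 0, so rank(C) = 2.
rank(C) = 2 = n, so the pair (A, B) is completely controllable.

2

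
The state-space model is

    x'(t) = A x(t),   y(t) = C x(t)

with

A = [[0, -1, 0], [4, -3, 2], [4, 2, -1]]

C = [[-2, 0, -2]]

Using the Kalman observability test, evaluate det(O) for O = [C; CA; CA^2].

336

CA = [[-8, -2, 2]]
CA^2 = [[0, 18, -6]]
Observability matrix O = [C; CA; CA^2] = [[-2, 0, -2], [-8, -2, 2], [0, 18, -6]]
Expanding along the first row, det(O) = (-2)·((-2)·(-6) - 2·18) - 0·((-8)·(-6) - 2·0) + (-2)·((-8)·18 - (-2)·0) = (-2)·(-24) - 0·48 + (-2)·(-144) = 336
Since det(O) ≠ 0, rank(O) = 3 and the system is completely observable.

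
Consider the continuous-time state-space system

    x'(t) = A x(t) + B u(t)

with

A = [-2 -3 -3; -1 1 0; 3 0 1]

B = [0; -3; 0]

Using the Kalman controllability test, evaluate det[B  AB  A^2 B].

AB = [[9], [-3], [0]]
A^2B = [[-9], [-12], [27]]
Controllability matrix C = [B  AB  A^2B] = [[0, 9, -9], [-3, -3, -12], [0, 0, 27]]
Expanding along the first row, det(C) = 0·((-3)·27 - (-12)·0) - 9·((-3)·27 - (-12)·0) + (-9)·((-3)·0 - (-3)·0) = 0·(-81) - 9·(-81) + (-9)·0 = 729
Since det(C) ≠ 0, rank(C) = 3 and the system is completely controllable.

729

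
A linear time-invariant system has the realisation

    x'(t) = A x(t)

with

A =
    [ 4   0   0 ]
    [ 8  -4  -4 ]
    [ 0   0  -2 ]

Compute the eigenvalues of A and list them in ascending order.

det(sI - A) = s^3 - (tr A)s^2 + (M11 + M22 + M33)s - det A, where Mii is the 2×2 principal minor of A obtained by deleting row i and column i.
tr A = 4 + (-4) + (-2) = -2; M11 = (-4)·(-2) - (-4)·0 = 8 - 0 = 8; M22 = 4·(-2) - 0·0 = -8 - 0 = -8; M33 = 4·(-4) - 0·8 = -16 - 0 = -16; sum of minors = -16.
det A = 4·((-4)·(-2) - (-4)·0) - 0·(8·(-2) - (-4)·0) + 0·(8·0 - (-4)·0) = 4·8 - 0·(-16) + 0·0 = 32.
So p(s) = det(sI - A) = s^3 + 2s^2 - 16s - 32.
Rational-root test: any integer root divides -32. Testing small divisors, s = -2 works: p(-2) = -8 + 8 + 32 + (-32) = 0, so (s + 2) is a factor.
Dividing, p(s) = (s + 2)(s^2 - 16).
Factor s^2 - 16: two numbers with sum 0 and product -16 are 4 and -4, so s^2 - 16 = (s - 4)(s + 4).
Hence p(s) = (s - 4) (s + 2) (s + 4), with roots -4, -2, 4.
At least one eigenvalue has non-negative real part, so the system is not asymptotically stable.

-4, -2, 4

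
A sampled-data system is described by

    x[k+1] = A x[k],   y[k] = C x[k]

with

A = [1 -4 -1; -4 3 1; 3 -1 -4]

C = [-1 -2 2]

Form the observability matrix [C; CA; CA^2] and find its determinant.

CA = [[13, -4, -9]]
CA^2 = [[2, -55, 19]]
Observability matrix O = [C; CA; CA^2] = [[-1, -2, 2], [13, -4, -9], [2, -55, 19]]
Expanding along the first row, det(O) = (-1)·((-4)·19 - (-9)·(-55)) - (-2)·(13·19 - (-9)·2) + 2·(13·(-55) - (-4)·2) = (-1)·(-571) - (-2)·265 + 2·(-707) = -313
Since det(O) ≠ 0, rank(O) = 3 and the system is completely observable.

-313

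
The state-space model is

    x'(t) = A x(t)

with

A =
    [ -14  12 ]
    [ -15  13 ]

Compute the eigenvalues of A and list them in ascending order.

det(sI - A) = s^2 - (tr A)s + det A, with tr A = (-14) + 13 = -1 and det A = (-14)·13 - 12·(-15) = -182 - (-180) = -2.
So p(s) = det(sI - A) = s^2 + s - 2.
Factor s^2 + s - 2: two numbers with sum -1 and product -2 are 1 and -2, so s^2 + s - 2 = (s - 1)(s + 2).
Hence p(s) = (s - 1) (s + 2), with roots -2, 1.
At least one eigenvalue has non-negative real part, so the system is not asymptotically stable.

-2, 1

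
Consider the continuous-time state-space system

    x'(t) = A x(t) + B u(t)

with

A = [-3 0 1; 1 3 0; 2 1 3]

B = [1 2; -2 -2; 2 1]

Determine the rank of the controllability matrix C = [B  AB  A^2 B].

AB = [[-1, -5], [-5, -4], [6, 5]]
A^2B = [[9, 20], [-16, -17], [11, 1]]
Controllability matrix C = [B  AB  A^2B] = [[1, 2, -1, -5, 9, 20], [-2, -2, -5, -4, -16, -17], [2, 1, 6, 5, 11, 1]]
Take the 3×3 submatrix of C formed by columns 1, 2, 3: [[1, 2, -1], [-2, -2, -5], [2, 1, 6]]. Its determinant is 1·((-2)·6 - (-5)·1) - 2·((-2)·6 - (-5)·2) + (-1)·((-2)·1 - (-2)·2) = 1·(-7) - 2·(-2) + (-1)·2 = -5 ≠ 0.
So rank(C) ≥ 3; since C has 3 rows, rank(C) = 3.
rank(C) = 3 = n, so the pair (A, B) is completely controllable.

3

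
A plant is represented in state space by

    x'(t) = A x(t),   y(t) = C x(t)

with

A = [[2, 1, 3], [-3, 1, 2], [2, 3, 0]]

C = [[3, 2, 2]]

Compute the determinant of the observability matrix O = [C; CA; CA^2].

CA = [[4, 11, 13]]
CA^2 = [[1, 54, 34]]
Observability matrix O = [C; CA; CA^2] = [[3, 2, 2], [4, 11, 13], [1, 54, 34]]
Expanding along the first row, det(O) = 3·(11·34 - 13·54) - 2·(4·34 - 13·1) + 2·(4·54 - 11·1) = 3·(-328) - 2·123 + 2·205 = -820
Since det(O) ≠ 0, rank(O) = 3 and the system is completely observable.

-820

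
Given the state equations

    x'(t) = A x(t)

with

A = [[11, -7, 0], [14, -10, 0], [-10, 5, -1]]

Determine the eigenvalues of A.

-3, -1, 4

det(sI - A) = s^3 - (tr A)s^2 + (M11 + M22 + M33)s - det A, where Mii is the 2×2 principal minor of A obtained by deleting row i and column i.
tr A = 11 + (-10) + (-1) = 0; M11 = (-10)·(-1) - 0·5 = 10 - 0 = 10; M22 = 11·(-1) - 0·(-10) = -11 - 0 = -11; M33 = 11·(-10) - (-7)·14 = -110 - (-98) = -12; sum of minors = -13.
det A = 11·((-10)·(-1) - 0·5) - (-7)·(14·(-1) - 0·(-10)) + 0·(14·5 - (-10)·(-10)) = 11·10 - (-7)·(-14) + 0·(-30) = 12.
So p(s) = det(sI - A) = s^3 - 13s - 12.
Rational-root test: any integer root divides -12. Testing small divisors, s = -1 works: p(-1) = -1 + 0 + 13 + (-12) = 0, so (s + 1) is a factor.
Dividing, p(s) = (s + 1)(s^2 - s - 12).
Factor s^2 - s - 12: two numbers with sum 1 and product -12 are 4 and -3, so s^2 - s - 12 = (s - 4)(s + 3).
Hence p(s) = (s - 4) (s + 1) (s + 3), with roots -3, -1, 4.
At least one eigenvalue has non-negative real part, so the system is not asymptotically stable.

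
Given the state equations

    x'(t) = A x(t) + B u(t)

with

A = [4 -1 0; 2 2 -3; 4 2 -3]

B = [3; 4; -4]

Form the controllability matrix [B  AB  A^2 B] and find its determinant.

AB = [[8], [26], [32]]
A^2B = [[6], [-28], [-12]]
Controllability matrix C = [B  AB  A^2B] = [[3, 8, 6], [4, 26, -28], [-4, 32, -12]]
Expanding along the first row, det(C) = 3·(26·(-12) - (-28)·32) - 8·(4·(-12) - (-28)·(-4)) + 6·(4·32 - 26·(-4)) = 3·584 - 8·(-160) + 6·232 = 4424
Since det(C) ≠ 0, rank(C) = 3 and the system is completely controllable.

4424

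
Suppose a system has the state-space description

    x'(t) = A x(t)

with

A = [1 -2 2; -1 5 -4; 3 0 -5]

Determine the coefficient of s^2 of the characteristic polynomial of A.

Expand det(sI - A) for the 3×3 matrix.
p(s) = s^3 - s^2 - 33s + 21.
(Check: constant term = det(-A) = (-1)^3 det A = 21; coefficient of s^2 = -tr A = -1.)
The coefficient of s^2 is -1.

-1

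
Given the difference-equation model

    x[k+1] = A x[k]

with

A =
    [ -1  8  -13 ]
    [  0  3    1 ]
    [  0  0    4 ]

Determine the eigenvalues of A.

det(zI - A) = z^3 - (tr A)z^2 + (M11 + M22 + M33)z - det A, where Mii is the 2×2 principal minor of A obtained by deleting row i and column i.
tr A = (-1) + 3 + 4 = 6; M11 = 3·4 - 1·0 = 12 - 0 = 12; M22 = (-1)·4 - (-13)·0 = -4 - 0 = -4; M33 = (-1)·3 - 8·0 = -3 - 0 = -3; sum of minors = 5.
det A = (-1)·(3·4 - 1·0) - 8·(0·4 - 1·0) + (-13)·(0·0 - 3·0) = (-1)·12 - 8·0 + (-13)·0 = -12.
So p(z) = det(zI - A) = z^3 - 6z^2 + 5z + 12.
Rational-root test: any integer root divides 12. Testing small divisors, z = -1 works: p(-1) = -1 + (-6) + (-5) + 12 = 0, so (z + 1) is a factor.
Dividing, p(z) = (z + 1)(z^2 - 7z + 12).
Factor z^2 - 7z + 12: two numbers with sum 7 and product 12 are 4 and 3, so z^2 - 7z + 12 = (z - 4)(z - 3).
Hence p(z) = (z - 4) (z - 3) (z + 1), with roots -1, 3, 4.

-1, 3, 4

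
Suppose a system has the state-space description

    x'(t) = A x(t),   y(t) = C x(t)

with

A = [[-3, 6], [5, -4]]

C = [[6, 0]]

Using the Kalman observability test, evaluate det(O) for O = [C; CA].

CA = [[-18, 36]]
Observability matrix O = [C; CA] = [[6, 0], [-18, 36]]
det(O) = 6·36 - 0·(-18) = 216 - 0 = 216
Since det(O) ≠ 0, rank(O) = 2 and the system is completely observable.

216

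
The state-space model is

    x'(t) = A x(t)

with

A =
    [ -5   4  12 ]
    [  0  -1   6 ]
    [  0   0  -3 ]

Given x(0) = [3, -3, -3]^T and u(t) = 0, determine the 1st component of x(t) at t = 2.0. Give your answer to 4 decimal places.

-1.6233

det(sI - A) = s^3 - (tr A)s^2 + (M11 + M22 + M33)s - det A, where Mii is the 2×2 principal minor of A obtained by deleting row i and column i.
tr A = (-5) + (-1) + (-3) = -9; M11 = (-1)·(-3) - 6·0 = 3 - 0 = 3; M22 = (-5)·(-3) - 12·0 = 15 - 0 = 15; M33 = (-5)·(-1) - 4·0 = 5 - 0 = 5; sum of minors = 23.
det A = (-5)·((-1)·(-3) - 6·0) - 4·(0·(-3) - 6·0) + 12·(0·0 - (-1)·0) = (-5)·3 - 4·0 + 12·0 = -15.
So p(s) = det(sI - A) = s^3 + 9s^2 + 23s + 15.
Rational-root test: any integer root divides 15. Testing small divisors, s = -1 works: p(-1) = -1 + 9 + (-23) + 15 = 0, so (s + 1) is a factor.
Dividing, p(s) = (s + 1)(s^2 + 8s + 15).
Factor s^2 + 8s + 15: two numbers with sum -8 and product 15 are -3 and -5, so s^2 + 8s + 15 = (s + 3)(s + 5).
Hence p(s) = (s + 1) (s + 3) (s + 5), with roots -5, -3, -1.
The eigenvalues -5, -3, -1 are distinct and real, so A is diagonalisable and x(t) = e^{At} x(0) = V diag(e^{λ_i t}) V^{-1} x(0), where the columns of V are the eigenvectors.
λ = -5: A - (-5)I = [[0, 4, 12], [0, 4, 6], [0, 0, 2]]. v must be orthogonal to every row; (row 1) × (row 2) = [-24, 0, 0], so take v_1 = [1, 0, 0]^T.
λ = -3: A - (-3)I = [[-2, 4, 12], [0, 2, 6], [0, 0, 0]]. v must be orthogonal to every row; (row 1) × (row 2) = [0, 12, -4], so take v_2 = [0, -3, 1]^T.
λ = -1: A - (-1)I = [[-4, 4, 12], [0, 0, 6], [0, 0, -2]]. v must be orthogonal to every row; (row 1) × (row 2) = [24, 24, 0], so take v_3 = [-1, -1, 0]^T.
V = [v_1 v_2 v_3] = [[1, 0, -1], [0, -3, -1], [0, 1, 0]] has det V = 1, so V^{-1} = adj(V)/det V = [[1, -1, -3], [0, 0, 1], [0, -1, -3]].
Modal coordinates z(0) = V^{-1} x(0): 1·3 + (-1)·(-3) + (-3)·(-3) = 15; 0·3 + 0·(-3) + 1·(-3) = -3; 0·3 + (-1)·(-3) + (-3)·(-3) = 12; so z(0) = [15, -3, 12]^T.
x_1(t) = Σ_i (v_i)_1 · z_i(0) · e^{λ_i t} (row 1 of V times the modal terms).
x_1(2.0) = 1·15·e^{-5·2.0} + 0·(-3)·e^{-3·2.0} + (-1)·12·e^{-1·2.0} = 15·0.000045 + 0·0.002479 + (-12)·0.135335 = -1.6233.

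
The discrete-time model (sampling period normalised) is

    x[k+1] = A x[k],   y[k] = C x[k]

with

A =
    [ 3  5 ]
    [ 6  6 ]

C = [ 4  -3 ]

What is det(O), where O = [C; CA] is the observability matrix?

-10

CA = [[-6, 2]]
Observability matrix O = [C; CA] = [[4, -3], [-6, 2]]
det(O) = 4·2 - (-3)·(-6) = 8 - 18 = -10
Since det(O) ≠ 0, rank(O) = 2 and the system is completely observable.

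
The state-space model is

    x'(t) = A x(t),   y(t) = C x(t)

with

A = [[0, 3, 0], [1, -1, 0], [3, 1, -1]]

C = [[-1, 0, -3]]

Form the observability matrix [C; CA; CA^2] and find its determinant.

-612

CA = [[-9, -6, 3]]
CA^2 = [[3, -18, -3]]
Observability matrix O = [C; CA; CA^2] = [[-1, 0, -3], [-9, -6, 3], [3, -18, -3]]
Expanding along the first row, det(O) = (-1)·((-6)·(-3) - 3·(-18)) - 0·((-9)·(-3) - 3·3) + (-3)·((-9)·(-18) - (-6)·3) = (-1)·72 - 0·18 + (-3)·180 = -612
Since det(O) ≠ 0, rank(O) = 3 and the system is completely observable.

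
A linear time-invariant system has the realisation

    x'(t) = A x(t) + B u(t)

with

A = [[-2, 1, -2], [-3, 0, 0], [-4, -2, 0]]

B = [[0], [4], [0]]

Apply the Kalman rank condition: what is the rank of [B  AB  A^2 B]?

2

AB = [[4], [0], [-8]]
A^2B = [[8], [-12], [-16]]
Controllability matrix C = [B  AB  A^2B] = [[0, 4, 8], [4, 0, -12], [0, -8, -16]]
The rows r1, r2, r3 of C are linearly dependent: 2·r1 + r3 = 0 (check each entry), so rank(C) ≤ 2.
The 2×2 minor from rows 1, 2, columns 1, 2 is 0·0 - 4·4 = 0 - 16 = -16 ≠ 0, so rank(C) = 2.
rank(C) = 2 < n = 3, so the pair (A, B) is not completely controllable.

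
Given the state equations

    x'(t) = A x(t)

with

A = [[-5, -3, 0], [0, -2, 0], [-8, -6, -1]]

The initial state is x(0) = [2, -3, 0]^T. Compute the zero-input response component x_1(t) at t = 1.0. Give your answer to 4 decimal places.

det(sI - A) = s^3 - (tr A)s^2 + (M11 + M22 + M33)s - det A, where Mii is the 2×2 principal minor of A obtained by deleting row i and column i.
tr A = (-5) + (-2) + (-1) = -8; M11 = (-2)·(-1) - 0·(-6) = 2 - 0 = 2; M22 = (-5)·(-1) - 0·(-8) = 5 - 0 = 5; M33 = (-5)·(-2) - (-3)·0 = 10 - 0 = 10; sum of minors = 17.
det A = (-5)·((-2)·(-1) - 0·(-6)) - (-3)·(0·(-1) - 0·(-8)) + 0·(0·(-6) - (-2)·(-8)) = (-5)·2 - (-3)·0 + 0·(-16) = -10.
So p(s) = det(sI - A) = s^3 + 8s^2 + 17s + 10.
Rational-root test: any integer root divides 10. Testing small divisors, s = -1 works: p(-1) = -1 + 8 + (-17) + 10 = 0, so (s + 1) is a factor.
Dividing, p(s) = (s + 1)(s^2 + 7s + 10).
Factor s^2 + 7s + 10: two numbers with sum -7 and product 10 are -2 and -5, so s^2 + 7s + 10 = (s + 2)(s + 5).
Hence p(s) = (s + 1) (s + 2) (s + 5), with roots -5, -2, -1.
The eigenvalues -5, -2, -1 are distinct and real, so A is diagonalisable and x(t) = e^{At} x(0) = V diag(e^{λ_i t}) V^{-1} x(0), where the columns of V are the eigenvectors.
λ = -5: A - (-5)I = [[0, -3, 0], [0, 3, 0], [-8, -6, 4]]. v must be orthogonal to every row; (row 1) × (row 3) = [-12, 0, -24], so take v_1 = [1, 0, 2]^T.
λ = -2: A - (-2)I = [[-3, -3, 0], [0, 0, 0], [-8, -6, 1]]. v must be orthogonal to every row; (row 1) × (row 3) = [-3, 3, -6], so take v_2 = [-1, 1, -2]^T.
λ = -1: A - (-1)I = [[-4, -3, 0], [0, -1, 0], [-8, -6, 0]]. v must be orthogonal to every row; (row 1) × (row 2) = [0, 0, 4], so take v_3 = [0, 0, 1]^T.
V = [v_1 v_2 v_3] = [[1, -1, 0], [0, 1, 0], [2, -2, 1]] has det V = 1, so V^{-1} = adj(V)/det V = [[1, 1, 0], [0, 1, 0], [-2, 0, 1]].
Modal coordinates z(0) = V^{-1} x(0): 1·2 + 1·(-3) + 0·0 = -1; 0·2 + 1·(-3) + 0·0 = -3; (-2)·2 + 0·(-3) + 1·0 = -4; so z(0) = [-1, -3, -4]^T.
x_1(t) = Σ_i (v_i)_1 · z_i(0) · e^{λ_i t} (row 1 of V times the modal terms).
x_1(1.0) = 1·(-1)·e^{-5·1.0} + (-1)·(-3)·e^{-2·1.0} + 0·(-4)·e^{-1·1.0} = (-1)·0.006738 + 3·0.135335 + 0·0.367879 = 0.3993.

0.3993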